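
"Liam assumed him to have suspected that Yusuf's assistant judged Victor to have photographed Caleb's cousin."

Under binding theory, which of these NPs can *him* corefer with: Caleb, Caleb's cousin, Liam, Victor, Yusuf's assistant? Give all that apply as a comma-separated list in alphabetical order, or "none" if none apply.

*him* is a pronoun; Principle B requires it to be free in its binding domain — the matrix clause.
— Caleb: possessor inside the object DP of the clause headed by 'photographed'; is c-commanded by the pronoun; coreference would bind this R-expression — blocked (Principle C).
— Caleb's cousin: object of the clause headed by 'photographed'; is c-commanded by the pronoun; coreference would bind this R-expression — blocked (Principle C).
— Liam: subject of the matrix clause; c-commands the pronoun within its binding domain — blocked (Principle B).
— Victor: subject of the clause headed by 'photographed'; is c-commanded by the pronoun; coreference would bind this R-expression — blocked (Principle C).
— Yusuf's assistant: subject of the clause headed by 'judged'; is c-commanded by the pronoun; coreference would bind this R-expression — blocked (Principle C).

none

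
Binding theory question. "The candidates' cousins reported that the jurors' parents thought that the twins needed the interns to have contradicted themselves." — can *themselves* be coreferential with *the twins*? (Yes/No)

*themselves* is a reflexive; Principle A requires it to be bound within its binding domain — the clause headed by 'contradicted'.
— the twins: subject of the clause headed by 'needed'; c-commands the reflexive but lies outside its binding domain — cannot bind it (Principle A).

No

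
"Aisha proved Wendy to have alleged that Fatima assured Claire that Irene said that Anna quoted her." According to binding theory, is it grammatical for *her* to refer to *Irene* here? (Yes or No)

*Irene* is an R-expression; Principle C requires it to be free (not bound by any c-commanding expression).
— her: object of the clause headed by 'quoted'; the pronoun does not c-command the R-expression — coreference allowed.

Yes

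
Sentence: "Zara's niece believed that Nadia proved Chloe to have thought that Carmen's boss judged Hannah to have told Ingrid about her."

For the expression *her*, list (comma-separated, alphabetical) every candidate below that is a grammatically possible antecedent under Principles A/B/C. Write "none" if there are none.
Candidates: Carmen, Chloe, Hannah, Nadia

Carmen, Chloe, Nadia

*her* is a pronoun; Principle B requires it to be free in its binding domain — the clause headed by 'told'.
— Carmen: possessor inside the subject DP of the clause headed by 'judged'; does not c-command the pronoun — Principle B does not apply; allowed.
— Chloe: subject of the clause headed by 'thought'; c-commands the pronoun but lies outside its binding domain — allowed.
— Hannah: subject of the clause headed by 'told'; c-commands the pronoun within its binding domain — blocked (Principle B).
— Nadia: subject of the clause headed by 'proved'; c-commands the pronoun but lies outside its binding domain — allowed.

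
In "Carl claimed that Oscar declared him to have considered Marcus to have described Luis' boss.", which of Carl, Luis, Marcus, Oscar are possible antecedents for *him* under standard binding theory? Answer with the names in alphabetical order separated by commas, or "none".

*him* is a pronoun; Principle B requires it to be free in its binding domain — the clause headed by 'declared'.
— Carl: subject of the matrix clause; c-commands the pronoun but lies outside its binding domain — allowed.
— Luis: possessor inside the object DP of the clause headed by 'described'; is c-commanded by the pronoun; coreference would bind this R-expression — blocked (Principle C).
— Marcus: subject of the clause headed by 'described'; is c-commanded by the pronoun; coreference would bind this R-expression — blocked (Principle C).
— Oscar: subject of the clause headed by 'declared'; c-commands the pronoun within its binding domain — blocked (Principle B).

Carl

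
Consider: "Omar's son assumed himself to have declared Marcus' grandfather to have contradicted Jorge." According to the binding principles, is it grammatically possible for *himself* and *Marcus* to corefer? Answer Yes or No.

No

*himself* is a reflexive; Principle A requires it to be bound within its binding domain — the matrix clause.
— Marcus: possessor inside the subject DP of the clause headed by 'contradicted'; does not c-command the reflexive — cannot bind it (Principle A).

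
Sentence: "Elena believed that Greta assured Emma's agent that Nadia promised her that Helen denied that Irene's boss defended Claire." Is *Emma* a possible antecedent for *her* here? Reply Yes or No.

*her* is a pronoun; Principle B requires it to be free in its binding domain — the clause headed by 'promised'.
— Emma: possessor inside the object DP of the clause headed by 'assured'; does not c-command the pronoun — Principle B does not apply; allowed.

Yes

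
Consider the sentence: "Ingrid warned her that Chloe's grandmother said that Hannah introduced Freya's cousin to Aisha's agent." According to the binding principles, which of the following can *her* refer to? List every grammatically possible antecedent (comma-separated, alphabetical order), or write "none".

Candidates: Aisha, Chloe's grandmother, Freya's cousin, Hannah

none

*her* is a pronoun; Principle B requires it to be free in its binding domain — the matrix clause.
— Aisha: possessor inside the second object DP of the clause headed by 'introduced'; is c-commanded by the pronoun; coreference would bind this R-expression — blocked (Principle C).
— Chloe's grandmother: subject of the clause headed by 'said'; is c-commanded by the pronoun; coreference would bind this R-expression — blocked (Principle C).
— Freya's cousin: object of the clause headed by 'introduced'; is c-commanded by the pronoun; coreference would bind this R-expression — blocked (Principle C).
— Hannah: subject of the clause headed by 'introduced'; is c-commanded by the pronoun; coreference would bind this R-expression — blocked (Principle C).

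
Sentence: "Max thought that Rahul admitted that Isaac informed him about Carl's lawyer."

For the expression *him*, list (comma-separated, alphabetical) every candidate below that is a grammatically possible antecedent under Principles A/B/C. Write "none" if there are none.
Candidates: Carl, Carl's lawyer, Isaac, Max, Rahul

*him* is a pronoun; Principle B requires it to be free in its binding domain — the clause headed by 'informed'.
— Carl: possessor inside the second object DP of the clause headed by 'informed'; is c-commanded by the pronoun; coreference would bind this R-expression — blocked (Principle C).
— Carl's lawyer: second object of the clause headed by 'informed'; is c-commanded by the pronoun; coreference would bind this R-expression — blocked (Principle C).
— Isaac: subject of the clause headed by 'informed'; c-commands the pronoun within its binding domain — blocked (Principle B).
— Max: subject of the matrix clause; c-commands the pronoun but lies outside its binding domain — allowed.
— Rahul: subject of the clause headed by 'admitted'; c-commands the pronoun but lies outside its binding domain — allowed.

Max, Rahul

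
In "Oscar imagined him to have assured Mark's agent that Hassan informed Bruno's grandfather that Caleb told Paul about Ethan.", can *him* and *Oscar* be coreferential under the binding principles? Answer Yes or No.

*Oscar* is an R-expression; Principle C requires it to be free (not bound by any c-commanding expression).
— him: subject of the clause headed by 'assured'; the R-expression locally c-commands the pronoun — coreference blocked (Principle B on the pronoun).

No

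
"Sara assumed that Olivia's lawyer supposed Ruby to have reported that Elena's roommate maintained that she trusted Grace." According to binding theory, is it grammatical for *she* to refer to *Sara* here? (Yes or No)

*Sara* is an R-expression; Principle C requires it to be free (not bound by any c-commanding expression).
— she: subject of the clause headed by 'trusted'; the pronoun does not c-command the R-expression — coreference allowed.

Yes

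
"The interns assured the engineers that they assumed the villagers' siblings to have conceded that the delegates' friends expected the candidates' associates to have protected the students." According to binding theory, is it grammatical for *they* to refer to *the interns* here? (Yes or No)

Yes

*the interns* is an R-expression; Principle C requires it to be free (not bound by any c-commanding expression).
— they: subject of the clause headed by 'assumed'; the pronoun does not c-command the R-expression — coreference allowed.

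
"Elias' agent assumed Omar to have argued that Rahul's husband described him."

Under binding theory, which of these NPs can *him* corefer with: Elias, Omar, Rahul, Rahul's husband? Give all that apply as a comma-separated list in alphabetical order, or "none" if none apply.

*him* is a pronoun; Principle B requires it to be free in its binding domain — the clause headed by 'described'.
— Elias: possessor inside the subject DP of the matrix clause; does not c-command the pronoun — Principle B does not apply; allowed.
— Omar: subject of the clause headed by 'argued'; c-commands the pronoun but lies outside its binding domain — allowed.
— Rahul: possessor inside the subject DP of the clause headed by 'described'; does not c-command the pronoun — Principle B does not apply; allowed.
— Rahul's husband: subject of the clause headed by 'described'; c-commands the pronoun within its binding domain — blocked (Principle B).

Elias, Omar, Rahul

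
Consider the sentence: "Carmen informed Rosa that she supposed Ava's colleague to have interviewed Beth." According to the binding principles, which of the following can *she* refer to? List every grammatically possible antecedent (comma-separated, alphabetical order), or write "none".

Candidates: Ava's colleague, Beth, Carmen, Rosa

*she* is a pronoun; Principle B requires it to be free in its binding domain — the clause headed by 'supposed'.
— Ava's colleague: subject of the clause headed by 'interviewed'; is c-commanded by the pronoun; coreference would bind this R-expression — blocked (Principle C).
— Beth: object of the clause headed by 'interviewed'; is c-commanded by the pronoun; coreference would bind this R-expression — blocked (Principle C).
— Carmen: subject of the matrix clause; c-commands the pronoun but lies outside its binding domain — allowed.
— Rosa: object of the matrix clause; c-commands the pronoun but lies outside its binding domain — allowed.

Carmen, Rosa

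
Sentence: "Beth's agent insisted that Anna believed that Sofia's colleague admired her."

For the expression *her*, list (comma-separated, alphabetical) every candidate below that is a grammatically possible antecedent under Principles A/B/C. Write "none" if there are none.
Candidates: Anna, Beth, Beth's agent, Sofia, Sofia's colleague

*her* is a pronoun; Principle B requires it to be free in its binding domain — the clause headed by 'admired'.
— Anna: subject of the clause headed by 'believed'; c-commands the pronoun but lies outside its binding domain — allowed.
— Beth: possessor inside the subject DP of the matrix clause; does not c-command the pronoun — Principle B does not apply; allowed.
— Beth's agent: subject of the matrix clause; c-commands the pronoun but lies outside its binding domain — allowed.
— Sofia: possessor inside the subject DP of the clause headed by 'admired'; does not c-command the pronoun — Principle B does not apply; allowed.
— Sofia's colleague: subject of the clause headed by 'admired'; c-commands the pronoun within its binding domain — blocked (Principle B).

Anna, Beth, Beth's agent, Sofia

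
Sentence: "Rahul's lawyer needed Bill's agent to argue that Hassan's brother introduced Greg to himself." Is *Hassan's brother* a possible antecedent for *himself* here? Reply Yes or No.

Yes

*himself* is a reflexive; Principle A requires it to be bound within its binding domain — the clause headed by 'introduced'.
— Hassan's brother: subject of the clause headed by 'introduced'; c-commands the reflexive within its binding domain — allowed (Principle A).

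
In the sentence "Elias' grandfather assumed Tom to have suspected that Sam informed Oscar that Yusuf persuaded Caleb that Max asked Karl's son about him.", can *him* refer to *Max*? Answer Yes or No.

No

*him* is a pronoun; Principle B requires it to be free in its binding domain — the clause headed by 'asked'.
— Max: subject of the clause headed by 'asked'; c-commands the pronoun within its binding domain — blocked (Principle B).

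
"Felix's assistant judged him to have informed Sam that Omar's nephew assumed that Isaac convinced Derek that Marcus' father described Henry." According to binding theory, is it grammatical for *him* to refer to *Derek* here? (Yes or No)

*Derek* is an R-expression; Principle C requires it to be free (not bound by any c-commanding expression).
— him: subject of the clause headed by 'informed'; the pronoun c-commands the R-expression — coreference blocked (Principle C).

No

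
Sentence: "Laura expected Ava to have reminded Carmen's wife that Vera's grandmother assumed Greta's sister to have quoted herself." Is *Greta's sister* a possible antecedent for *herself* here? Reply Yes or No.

*herself* is a reflexive; Principle A requires it to be bound within its binding domain — the clause headed by 'quoted'.
— Greta's sister: subject of the clause headed by 'quoted'; c-commands the reflexive within its binding domain — allowed (Principle A).

Yes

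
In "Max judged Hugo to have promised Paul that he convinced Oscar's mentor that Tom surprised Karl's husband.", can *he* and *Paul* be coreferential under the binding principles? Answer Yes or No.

Yes

*Paul* is an R-expression; Principle C requires it to be free (not bound by any c-commanding expression).
— he: subject of the clause headed by 'convinced'; the pronoun does not c-command the R-expression — coreference allowed.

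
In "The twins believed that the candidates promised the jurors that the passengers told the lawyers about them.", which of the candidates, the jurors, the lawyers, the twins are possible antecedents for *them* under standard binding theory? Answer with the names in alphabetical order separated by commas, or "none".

the candidates, the jurors, the twins

*them* is a pronoun; Principle B requires it to be free in its binding domain — the clause headed by 'told'.
— the candidates: subject of the clause headed by 'promised'; c-commands the pronoun but lies outside its binding domain — allowed.
— the jurors: object of the clause headed by 'promised'; c-commands the pronoun but lies outside its binding domain — allowed.
— the lawyers: object of the clause headed by 'told'; c-commands the pronoun within its binding domain — blocked (Principle B).
— the twins: subject of the matrix clause; c-commands the pronoun but lies outside its binding domain — allowed.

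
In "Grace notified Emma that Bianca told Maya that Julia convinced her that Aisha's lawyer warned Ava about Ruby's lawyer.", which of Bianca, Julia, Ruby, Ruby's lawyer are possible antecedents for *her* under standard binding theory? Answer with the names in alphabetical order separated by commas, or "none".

*her* is a pronoun; Principle B requires it to be free in its binding domain — the clause headed by 'convinced'.
— Bianca: subject of the clause headed by 'told'; c-commands the pronoun but lies outside its binding domain — allowed.
— Julia: subject of the clause headed by 'convinced'; c-commands the pronoun within its binding domain — blocked (Principle B).
— Ruby: possessor inside the second object DP of the clause headed by 'warned'; is c-commanded by the pronoun; coreference would bind this R-expression — blocked (Principle C).
— Ruby's lawyer: second object of the clause headed by 'warned'; is c-commanded by the pronoun; coreference would bind this R-expression — blocked (Principle C).

Bianca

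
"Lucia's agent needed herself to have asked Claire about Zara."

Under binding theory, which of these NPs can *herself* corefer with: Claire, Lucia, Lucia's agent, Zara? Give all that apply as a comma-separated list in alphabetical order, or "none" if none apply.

*herself* is a reflexive; Principle A requires it to be bound within its binding domain — the matrix clause.
— Claire: object of the clause headed by 'asked'; does not c-command the reflexive — cannot bind it (Principle A).
— Lucia: possessor inside the subject DP of the matrix clause; does not c-command the reflexive — cannot bind it (Principle A).
— Lucia's agent: subject of the matrix clause; c-commands the reflexive within its binding domain — allowed (Principle A).
— Zara: second object of the clause headed by 'asked'; does not c-command the reflexive — cannot bind it (Principle A).

Lucia's agent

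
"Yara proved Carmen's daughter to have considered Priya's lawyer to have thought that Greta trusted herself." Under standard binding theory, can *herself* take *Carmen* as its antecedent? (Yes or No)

*herself* is a reflexive; Principle A requires it to be bound within its binding domain — the clause headed by 'trusted'.
— Carmen: possessor inside the subject DP of the clause headed by 'considered'; does not c-command the reflexive — cannot bind it (Principle A).

No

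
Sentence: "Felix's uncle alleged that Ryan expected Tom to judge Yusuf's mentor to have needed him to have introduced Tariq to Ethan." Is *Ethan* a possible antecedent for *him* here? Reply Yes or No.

*him* is a pronoun; Principle B requires it to be free in its binding domain — the clause headed by 'needed'.
— Ethan: second object of the clause headed by 'introduced'; is c-commanded by the pronoun; coreference would bind this R-expression — blocked (Principle C).

No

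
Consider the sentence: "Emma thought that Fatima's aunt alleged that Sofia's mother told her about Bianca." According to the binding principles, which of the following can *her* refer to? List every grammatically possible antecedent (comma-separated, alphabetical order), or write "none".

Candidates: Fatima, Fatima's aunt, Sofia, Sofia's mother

Fatima, Fatima's aunt, Sofia

*her* is a pronoun; Principle B requires it to be free in its binding domain — the clause headed by 'told'.
— Fatima: possessor inside the subject DP of the clause headed by 'alleged'; does not c-command the pronoun — Principle B does not apply; allowed.
— Fatima's aunt: subject of the clause headed by 'alleged'; c-commands the pronoun but lies outside its binding domain — allowed.
— Sofia: possessor inside the subject DP of the clause headed by 'told'; does not c-command the pronoun — Principle B does not apply; allowed.
— Sofia's mother: subject of the clause headed by 'told'; c-commands the pronoun within its binding domain — blocked (Principle B).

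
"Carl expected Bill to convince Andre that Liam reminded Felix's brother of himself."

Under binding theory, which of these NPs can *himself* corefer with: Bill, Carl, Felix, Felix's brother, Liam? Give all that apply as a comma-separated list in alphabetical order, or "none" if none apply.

Felix's brother, Liam

*himself* is a reflexive; Principle A requires it to be bound within its binding domain — the clause headed by 'reminded'.
— Bill: subject of the clause headed by 'convince'; c-commands the reflexive but lies outside its binding domain — cannot bind it (Principle A).
— Carl: subject of the matrix clause; c-commands the reflexive but lies outside its binding domain — cannot bind it (Principle A).
— Felix: possessor inside the object DP of the clause headed by 'reminded'; does not c-command the reflexive — cannot bind it (Principle A).
— Felix's brother: object of the clause headed by 'reminded'; c-commands the reflexive within its binding domain — allowed (Principle A).
— Liam: subject of the clause headed by 'reminded'; c-commands the reflexive within its binding domain — allowed (Principle A).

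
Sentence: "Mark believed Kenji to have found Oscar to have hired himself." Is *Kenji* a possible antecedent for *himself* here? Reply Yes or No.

*himself* is a reflexive; Principle A requires it to be bound within its binding domain — the clause headed by 'hired'.
— Kenji: subject of the clause headed by 'found'; c-commands the reflexive but lies outside its binding domain — cannot bind it (Principle A).

No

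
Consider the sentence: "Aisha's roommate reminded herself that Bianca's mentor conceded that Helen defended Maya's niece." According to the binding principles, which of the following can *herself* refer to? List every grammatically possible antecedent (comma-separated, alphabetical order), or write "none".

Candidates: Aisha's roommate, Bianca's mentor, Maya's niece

*herself* is a reflexive; Principle A requires it to be bound within its binding domain — the matrix clause.
— Aisha's roommate: subject of the matrix clause; c-commands the reflexive within its binding domain — allowed (Principle A).
— Bianca's mentor: subject of the clause headed by 'conceded'; does not c-command the reflexive — cannot bind it (Principle A).
— Maya's niece: object of the clause headed by 'defended'; does not c-command the reflexive — cannot bind it (Principle A).

Aisha's roommate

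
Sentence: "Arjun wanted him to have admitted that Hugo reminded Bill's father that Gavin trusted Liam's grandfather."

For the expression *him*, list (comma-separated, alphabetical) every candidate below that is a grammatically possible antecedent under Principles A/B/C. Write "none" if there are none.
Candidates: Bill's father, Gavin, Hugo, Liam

none

*him* is a pronoun; Principle B requires it to be free in its binding domain — the matrix clause.
— Bill's father: object of the clause headed by 'reminded'; is c-commanded by the pronoun; coreference would bind this R-expression — blocked (Principle C).
— Gavin: subject of the clause headed by 'trusted'; is c-commanded by the pronoun; coreference would bind this R-expression — blocked (Principle C).
— Hugo: subject of the clause headed by 'reminded'; is c-commanded by the pronoun; coreference would bind this R-expression — blocked (Principle C).
— Liam: possessor inside the object DP of the clause headed by 'trusted'; is c-commanded by the pronoun; coreference would bind this R-expression — blocked (Principle C).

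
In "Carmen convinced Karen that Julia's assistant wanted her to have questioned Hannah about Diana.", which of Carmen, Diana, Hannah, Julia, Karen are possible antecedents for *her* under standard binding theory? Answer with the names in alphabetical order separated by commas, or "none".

Carmen, Julia, Karen

*her* is a pronoun; Principle B requires it to be free in its binding domain — the clause headed by 'wanted'.
— Carmen: subject of the matrix clause; c-commands the pronoun but lies outside its binding domain — allowed.
— Diana: second object of the clause headed by 'questioned'; is c-commanded by the pronoun; coreference would bind this R-expression — blocked (Principle C).
— Hannah: object of the clause headed by 'questioned'; is c-commanded by the pronoun; coreference would bind this R-expression — blocked (Principle C).
— Julia: possessor inside the subject DP of the clause headed by 'wanted'; does not c-command the pronoun — Principle B does not apply; allowed.
— Karen: object of the matrix clause; c-commands the pronoun but lies outside its binding domain — allowed.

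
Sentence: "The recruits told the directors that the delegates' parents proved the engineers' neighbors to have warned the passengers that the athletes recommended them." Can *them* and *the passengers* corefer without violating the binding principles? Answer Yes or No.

*the passengers* is an R-expression; Principle C requires it to be free (not bound by any c-commanding expression).
— them: object of the clause headed by 'recommended'; the pronoun does not c-command the R-expression — coreference allowed.

Yes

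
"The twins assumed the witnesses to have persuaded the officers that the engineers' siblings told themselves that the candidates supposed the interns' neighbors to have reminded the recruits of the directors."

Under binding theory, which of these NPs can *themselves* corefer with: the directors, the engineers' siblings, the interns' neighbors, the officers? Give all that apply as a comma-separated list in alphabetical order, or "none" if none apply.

the engineers' siblings

*themselves* is a reflexive; Principle A requires it to be bound within its binding domain — the clause headed by 'told'.
— the directors: second object of the clause headed by 'reminded'; does not c-command the reflexive — cannot bind it (Principle A).
— the engineers' siblings: subject of the clause headed by 'told'; c-commands the reflexive within its binding domain — allowed (Principle A).
— the interns' neighbors: subject of the clause headed by 'reminded'; does not c-command the reflexive — cannot bind it (Principle A).
— the officers: object of the clause headed by 'persuaded'; c-commands the reflexive but lies outside its binding domain — cannot bind it (Principle A).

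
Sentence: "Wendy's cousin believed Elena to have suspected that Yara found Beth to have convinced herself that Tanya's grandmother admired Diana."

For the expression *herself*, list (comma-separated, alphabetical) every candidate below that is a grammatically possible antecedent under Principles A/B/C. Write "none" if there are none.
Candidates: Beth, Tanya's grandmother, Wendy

Beth

*herself* is a reflexive; Principle A requires it to be bound within its binding domain — the clause headed by 'convinced'.
— Beth: subject of the clause headed by 'convinced'; c-commands the reflexive within its binding domain — allowed (Principle A).
— Tanya's grandmother: subject of the clause headed by 'admired'; does not c-command the reflexive — cannot bind it (Principle A).
— Wendy: possessor inside the subject DP of the matrix clause; does not c-command the reflexive — cannot bind it (Principle A).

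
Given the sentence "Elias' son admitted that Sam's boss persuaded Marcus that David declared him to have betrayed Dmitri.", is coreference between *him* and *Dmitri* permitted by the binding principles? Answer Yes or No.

No

*him* is a pronoun; Principle B requires it to be free in its binding domain — the clause headed by 'declared'.
— Dmitri: object of the clause headed by 'betrayed'; is c-commanded by the pronoun; coreference would bind this R-expression — blocked (Principle C).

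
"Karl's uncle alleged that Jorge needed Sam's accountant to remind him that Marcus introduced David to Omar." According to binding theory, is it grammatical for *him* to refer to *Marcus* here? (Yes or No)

*Marcus* is an R-expression; Principle C requires it to be free (not bound by any c-commanding expression).
— him: object of the clause headed by 'remind'; the pronoun c-commands the R-expression — coreference blocked (Principle C).

No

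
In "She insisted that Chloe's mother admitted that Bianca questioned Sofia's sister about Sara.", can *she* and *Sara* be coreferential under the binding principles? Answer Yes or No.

No

*Sara* is an R-expression; Principle C requires it to be free (not bound by any c-commanding expression).
— she: subject of the matrix clause; the pronoun c-commands the R-expression — coreference blocked (Principle C).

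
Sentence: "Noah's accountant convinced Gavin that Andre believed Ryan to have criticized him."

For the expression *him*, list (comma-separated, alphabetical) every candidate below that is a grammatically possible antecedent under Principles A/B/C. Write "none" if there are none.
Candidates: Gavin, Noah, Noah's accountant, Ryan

*him* is a pronoun; Principle B requires it to be free in its binding domain — the clause headed by 'criticized'.
— Gavin: object of the matrix clause; c-commands the pronoun but lies outside its binding domain — allowed.
— Noah: possessor inside the subject DP of the matrix clause; does not c-command the pronoun — Principle B does not apply; allowed.
— Noah's accountant: subject of the matrix clause; c-commands the pronoun but lies outside its binding domain — allowed.
— Ryan: subject of the clause headed by 'criticized'; c-commands the pronoun within its binding domain — blocked (Principle B).

Gavin, Noah, Noah's accountant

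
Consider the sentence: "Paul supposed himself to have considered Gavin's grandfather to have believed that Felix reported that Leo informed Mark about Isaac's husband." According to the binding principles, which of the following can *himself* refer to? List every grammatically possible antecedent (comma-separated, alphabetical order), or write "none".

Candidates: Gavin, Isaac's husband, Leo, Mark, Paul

Paul

*himself* is a reflexive; Principle A requires it to be bound within its binding domain — the matrix clause.
— Gavin: possessor inside the subject DP of the clause headed by 'believed'; does not c-command the reflexive — cannot bind it (Principle A).
— Isaac's husband: second object of the clause headed by 'informed'; does not c-command the reflexive — cannot bind it (Principle A).
— Leo: subject of the clause headed by 'informed'; does not c-command the reflexive — cannot bind it (Principle A).
— Mark: object of the clause headed by 'informed'; does not c-command the reflexive — cannot bind it (Principle A).
— Paul: subject of the matrix clause; c-commands the reflexive within its binding domain — allowed (Principle A).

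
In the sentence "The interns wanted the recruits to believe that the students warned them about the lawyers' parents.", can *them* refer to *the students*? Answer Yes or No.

No

*them* is a pronoun; Principle B requires it to be free in its binding domain — the clause headed by 'warned'.
— the students: subject of the clause headed by 'warned'; c-commands the pronoun within its binding domain — blocked (Principle B).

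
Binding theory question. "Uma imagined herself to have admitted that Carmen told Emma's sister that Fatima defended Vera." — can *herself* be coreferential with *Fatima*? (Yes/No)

No

*herself* is a reflexive; Principle A requires it to be bound within its binding domain — the matrix clause.
— Fatima: subject of the clause headed by 'defended'; does not c-command the reflexive — cannot bind it (Principle A).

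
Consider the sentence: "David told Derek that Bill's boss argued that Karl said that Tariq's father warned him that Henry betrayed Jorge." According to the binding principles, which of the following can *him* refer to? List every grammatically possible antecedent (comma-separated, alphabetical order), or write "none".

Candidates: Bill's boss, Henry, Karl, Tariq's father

Bill's boss, Karl

*him* is a pronoun; Principle B requires it to be free in its binding domain — the clause headed by 'warned'.
— Bill's boss: subject of the clause headed by 'argued'; c-commands the pronoun but lies outside its binding domain — allowed.
— Henry: subject of the clause headed by 'betrayed'; is c-commanded by the pronoun; coreference would bind this R-expression — blocked (Principle C).
— Karl: subject of the clause headed by 'said'; c-commands the pronoun but lies outside its binding domain — allowed.
— Tariq's father: subject of the clause headed by 'warned'; c-commands the pronoun within its binding domain — blocked (Principle B).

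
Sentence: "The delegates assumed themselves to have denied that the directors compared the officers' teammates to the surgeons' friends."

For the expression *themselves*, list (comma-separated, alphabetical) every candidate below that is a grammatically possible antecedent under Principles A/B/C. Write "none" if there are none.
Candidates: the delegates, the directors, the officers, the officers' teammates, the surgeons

*themselves* is a reflexive; Principle A requires it to be bound within its binding domain — the matrix clause.
— the delegates: subject of the matrix clause; c-commands the reflexive within its binding domain — allowed (Principle A).
— the directors: subject of the clause headed by 'compared'; does not c-command the reflexive — cannot bind it (Principle A).
— the officers: possessor inside the object DP of the clause headed by 'compared'; does not c-command the reflexive — cannot bind it (Principle A).
— the officers' teammates: object of the clause headed by 'compared'; does not c-command the reflexive — cannot bind it (Principle A).
— the surgeons: possessor inside the second object DP of the clause headed by 'compared'; does not c-command the reflexive — cannot bind it (Principle A).

the delegates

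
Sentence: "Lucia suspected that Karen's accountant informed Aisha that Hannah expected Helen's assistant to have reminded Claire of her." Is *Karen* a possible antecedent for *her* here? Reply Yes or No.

*her* is a pronoun; Principle B requires it to be free in its binding domain — the clause headed by 'reminded'.
— Karen: possessor inside the subject DP of the clause headed by 'informed'; does not c-command the pronoun — Principle B does not apply; allowed.

Yes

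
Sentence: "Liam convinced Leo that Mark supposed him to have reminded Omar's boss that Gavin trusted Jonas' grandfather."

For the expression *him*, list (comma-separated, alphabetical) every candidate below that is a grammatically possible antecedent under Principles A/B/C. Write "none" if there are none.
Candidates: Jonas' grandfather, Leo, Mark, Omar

*him* is a pronoun; Principle B requires it to be free in its binding domain — the clause headed by 'supposed'.
— Jonas' grandfather: object of the clause headed by 'trusted'; is c-commanded by the pronoun; coreference would bind this R-expression — blocked (Principle C).
— Leo: object of the matrix clause; c-commands the pronoun but lies outside its binding domain — allowed.
— Mark: subject of the clause headed by 'supposed'; c-commands the pronoun within its binding domain — blocked (Principle B).
— Omar: possessor inside the object DP of the clause headed by 'reminded'; is c-commanded by the pronoun; coreference would bind this R-expression — blocked (Principle C).

Leo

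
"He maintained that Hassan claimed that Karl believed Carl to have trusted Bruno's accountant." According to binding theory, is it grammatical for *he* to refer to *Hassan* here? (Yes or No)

No

*Hassan* is an R-expression; Principle C requires it to be free (not bound by any c-commanding expression).
— he: subject of the matrix clause; the pronoun c-commands the R-expression — coreference blocked (Principle C).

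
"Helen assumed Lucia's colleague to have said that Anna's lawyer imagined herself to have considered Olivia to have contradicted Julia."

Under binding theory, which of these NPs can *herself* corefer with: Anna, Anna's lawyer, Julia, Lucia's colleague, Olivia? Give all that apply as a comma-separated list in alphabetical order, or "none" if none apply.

Anna's lawyer

*herself* is a reflexive; Principle A requires it to be bound within its binding domain — the clause headed by 'imagined'.
— Anna: possessor inside the subject DP of the clause headed by 'imagined'; does not c-command the reflexive — cannot bind it (Principle A).
— Anna's lawyer: subject of the clause headed by 'imagined'; c-commands the reflexive within its binding domain — allowed (Principle A).
— Julia: object of the clause headed by 'contradicted'; does not c-command the reflexive — cannot bind it (Principle A).
— Lucia's colleague: subject of the clause headed by 'said'; c-commands the reflexive but lies outside its binding domain — cannot bind it (Principle A).
— Olivia: subject of the clause headed by 'contradicted'; does not c-command the reflexive — cannot bind it (Principle A).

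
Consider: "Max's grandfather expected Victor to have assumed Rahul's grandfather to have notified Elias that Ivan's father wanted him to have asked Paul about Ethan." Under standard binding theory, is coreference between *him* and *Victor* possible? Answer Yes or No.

Yes

*Victor* is an R-expression; Principle C requires it to be free (not bound by any c-commanding expression).
— him: subject of the clause headed by 'asked'; the pronoun does not c-command the R-expression — coreference allowed.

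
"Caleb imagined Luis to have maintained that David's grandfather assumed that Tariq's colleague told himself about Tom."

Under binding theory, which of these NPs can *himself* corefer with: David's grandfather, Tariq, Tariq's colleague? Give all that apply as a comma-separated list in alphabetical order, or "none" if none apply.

*himself* is a reflexive; Principle A requires it to be bound within its binding domain — the clause headed by 'told'.
— David's grandfather: subject of the clause headed by 'assumed'; c-commands the reflexive but lies outside its binding domain — cannot bind it (Principle A).
— Tariq: possessor inside the subject DP of the clause headed by 'told'; does not c-command the reflexive — cannot bind it (Principle A).
— Tariq's colleague: subject of the clause headed by 'told'; c-commands the reflexive within its binding domain — allowed (Principle A).

Tariq's colleague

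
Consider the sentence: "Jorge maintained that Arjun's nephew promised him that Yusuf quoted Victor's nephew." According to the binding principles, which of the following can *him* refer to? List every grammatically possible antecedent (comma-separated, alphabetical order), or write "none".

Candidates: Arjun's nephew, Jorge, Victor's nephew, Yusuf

Jorge

*him* is a pronoun; Principle B requires it to be free in its binding domain — the clause headed by 'promised'.
— Arjun's nephew: subject of the clause headed by 'promised'; c-commands the pronoun within its binding domain — blocked (Principle B).
— Jorge: subject of the matrix clause; c-commands the pronoun but lies outside its binding domain — allowed.
— Victor's nephew: object of the clause headed by 'quoted'; is c-commanded by the pronoun; coreference would bind this R-expression — blocked (Principle C).
— Yusuf: subject of the clause headed by 'quoted'; is c-commanded by the pronoun; coreference would bind this R-expression — blocked (Principle C).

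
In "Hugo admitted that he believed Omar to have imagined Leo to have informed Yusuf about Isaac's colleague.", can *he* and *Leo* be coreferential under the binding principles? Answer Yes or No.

*Leo* is an R-expression; Principle C requires it to be free (not bound by any c-commanding expression).
— he: subject of the clause headed by 'believed'; the pronoun c-commands the R-expression — coreference blocked (Principle C).

No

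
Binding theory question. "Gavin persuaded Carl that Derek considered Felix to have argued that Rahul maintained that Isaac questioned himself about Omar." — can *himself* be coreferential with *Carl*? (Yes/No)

No

*himself* is a reflexive; Principle A requires it to be bound within its binding domain — the clause headed by 'questioned'.
— Carl: object of the matrix clause; c-commands the reflexive but lies outside its binding domain — cannot bind it (Principle A).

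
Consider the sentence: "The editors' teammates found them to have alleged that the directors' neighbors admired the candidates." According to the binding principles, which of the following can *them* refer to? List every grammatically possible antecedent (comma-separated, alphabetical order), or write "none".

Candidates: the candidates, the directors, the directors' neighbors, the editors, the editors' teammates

the editors

*them* is a pronoun; Principle B requires it to be free in its binding domain — the matrix clause.
— the candidates: object of the clause headed by 'admired'; is c-commanded by the pronoun; coreference would bind this R-expression — blocked (Principle C).
— the directors: possessor inside the subject DP of the clause headed by 'admired'; is c-commanded by the pronoun; coreference would bind this R-expression — blocked (Principle C).
— the directors' neighbors: subject of the clause headed by 'admired'; is c-commanded by the pronoun; coreference would bind this R-expression — blocked (Principle C).
— the editors: possessor inside the subject DP of the matrix clause; does not c-command the pronoun — Principle B does not apply; allowed.
— the editors' teammates: subject of the matrix clause; c-commands the pronoun within its binding domain — blocked (Principle B).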